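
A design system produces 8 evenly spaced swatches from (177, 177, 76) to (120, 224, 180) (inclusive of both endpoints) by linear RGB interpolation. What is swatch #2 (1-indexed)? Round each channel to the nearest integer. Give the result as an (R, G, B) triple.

With 8 swatches and endpoints inclusive, swatch 2 sits at t = (2 − 1)/(8 − 1) = 1/7 ≈ 0.1429.
R = 177 + 0.1429 × (120 − 177) = 168.855 → 169
G = 177 + 0.1429 × (224 − 177) = 183.716 → 184
B = 76 + 0.1429 × (180 − 76) = 90.862 → 91

(169, 184, 91)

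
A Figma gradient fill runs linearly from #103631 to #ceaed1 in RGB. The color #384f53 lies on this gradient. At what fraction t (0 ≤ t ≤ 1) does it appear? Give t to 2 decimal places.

Invert the lerp on the R channel (largest span, 190): t = (56 − 16) / (206 − 16) = 40/190 = 0.21053.
Check on G: (79 − 54)/(174 − 54) = 0.2083 ✓

0.21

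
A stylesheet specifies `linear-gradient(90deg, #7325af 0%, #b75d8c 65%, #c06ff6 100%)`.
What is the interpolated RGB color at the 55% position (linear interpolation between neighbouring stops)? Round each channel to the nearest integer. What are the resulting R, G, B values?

(173, 84, 145)

55% lies between the 0% and 65% stops, so the local fraction is t = (55 − 0)/(65 − 0) = 55/65 ≈ 0.8462.
#7325af → (115, 37, 175); #b75d8c → (183, 93, 140).
R = 115 + 0.8462 × (183 − 115) = 172.542 → 173
G = 37 + 0.8462 × (93 − 37) = 84.387 → 84
B = 175 + 0.8462 × (140 − 175) = 145.383 → 145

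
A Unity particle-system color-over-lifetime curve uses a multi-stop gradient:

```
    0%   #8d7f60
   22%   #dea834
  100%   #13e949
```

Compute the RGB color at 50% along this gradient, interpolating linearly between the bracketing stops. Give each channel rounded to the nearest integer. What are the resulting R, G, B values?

(149, 191, 60)

50% lies between the 22% and 100% stops, so the local fraction is t = (50 − 22)/(100 − 22) = 28/78 ≈ 0.359.
#dea834 → (222, 168, 52); #13e949 → (19, 233, 73).
R = 222 + 0.359 × (19 − 222) = 149.123 → 149
G = 168 + 0.359 × (233 − 168) = 191.335 → 191
B = 52 + 0.359 × (73 − 52) = 59.539 → 60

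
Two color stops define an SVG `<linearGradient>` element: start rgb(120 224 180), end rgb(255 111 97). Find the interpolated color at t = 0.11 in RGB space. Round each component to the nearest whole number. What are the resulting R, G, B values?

R = 120 + 0.11 × (255 − 120) = 120 + 0.11 × 135 = 134.85 → 135
G = 224 + 0.11 × (111 − 224) = 224 + 0.11 × -113 = 211.57 → 212
B = 180 + 0.11 × (97 − 180) = 180 + 0.11 × -83 = 170.87 → 171

(135, 212, 171)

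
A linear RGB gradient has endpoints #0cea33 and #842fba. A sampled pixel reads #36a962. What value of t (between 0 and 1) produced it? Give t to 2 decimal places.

0.35

Invert the lerp on the G channel (largest span, 187): t = (169 − 234) / (47 − 234) = -65/-187 = 0.34759.
Check on R: (54 − 12)/(132 − 12) = 0.35 ✓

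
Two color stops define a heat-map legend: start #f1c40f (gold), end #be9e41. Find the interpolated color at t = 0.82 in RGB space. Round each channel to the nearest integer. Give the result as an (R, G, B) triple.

(199, 165, 56)

#f1c40f → (241, 196, 15); #be9e41 → (190, 158, 65).
R = 241 + 0.82 × (190 − 241) = 241 + 0.82 × -51 = 199.18 → 199
G = 196 + 0.82 × (158 − 196) = 196 + 0.82 × -38 = 164.84 → 165
B = 15 + 0.82 × (65 − 15) = 15 + 0.82 × 50 = 56 → 56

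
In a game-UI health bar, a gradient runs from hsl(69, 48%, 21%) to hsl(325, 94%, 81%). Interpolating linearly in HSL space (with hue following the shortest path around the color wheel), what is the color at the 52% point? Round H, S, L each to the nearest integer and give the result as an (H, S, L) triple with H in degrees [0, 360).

(15, 72, 52)

Hue: 325 − 69 = 256°, but |256| > 180 so the shorter arc goes the other way: Δh = 256 − 360 = -104°.
H = 69 + 0.52 × (-104) = 14.92 → 15°
S = 48 + 0.52 × (94 − 48) = 71.92 → 72%
L = 21 + 0.52 × (81 − 21) = 52.2 → 52%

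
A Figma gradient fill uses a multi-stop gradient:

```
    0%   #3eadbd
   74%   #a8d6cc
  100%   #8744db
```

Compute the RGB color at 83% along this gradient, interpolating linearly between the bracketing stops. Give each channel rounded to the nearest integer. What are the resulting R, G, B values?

(157, 163, 209)

83% lies between the 74% and 100% stops, so the local fraction is t = (83 − 74)/(100 − 74) = 9/26 ≈ 0.3462.
#a8d6cc → (168, 214, 204); #8744db → (135, 68, 219).
R = 168 + 0.3462 × (135 − 168) = 156.575 → 157
G = 214 + 0.3462 × (68 − 214) = 163.455 → 163
B = 204 + 0.3462 × (219 − 204) = 209.193 → 209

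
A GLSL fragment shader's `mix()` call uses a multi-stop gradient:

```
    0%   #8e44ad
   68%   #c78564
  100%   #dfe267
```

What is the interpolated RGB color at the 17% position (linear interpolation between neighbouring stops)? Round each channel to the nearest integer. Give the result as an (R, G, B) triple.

17% lies between the 0% and 68% stops, so the local fraction is t = (17 − 0)/(68 − 0) = 17/68 ≈ 0.25.
#8e44ad → (142, 68, 173); #c78564 → (199, 133, 100).
R = 142 + 0.25 × (199 − 142) = 156.25 → 156
G = 68 + 0.25 × (133 − 68) = 84.25 → 84
B = 173 + 0.25 × (100 − 173) = 154.75 → 155

(156, 84, 155)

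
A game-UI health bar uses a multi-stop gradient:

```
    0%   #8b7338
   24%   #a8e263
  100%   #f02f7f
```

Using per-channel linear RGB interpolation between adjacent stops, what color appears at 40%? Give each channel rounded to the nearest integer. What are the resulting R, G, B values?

40% lies between the 24% and 100% stops, so the local fraction is t = (40 − 24)/(100 − 24) = 16/76 ≈ 0.2105.
#a8e263 → (168, 226, 99); #f02f7f → (240, 47, 127).
R = 168 + 0.2105 × (240 − 168) = 183.156 → 183
G = 226 + 0.2105 × (47 − 226) = 188.321 → 188
B = 99 + 0.2105 × (127 − 99) = 104.894 → 105

(183, 188, 105)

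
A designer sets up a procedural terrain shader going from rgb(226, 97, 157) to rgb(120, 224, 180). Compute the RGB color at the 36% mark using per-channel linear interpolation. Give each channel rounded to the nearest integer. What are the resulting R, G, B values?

36% corresponds to t = 0.36.
R = 226 + 0.36 × (120 − 226) = 226 + 0.36 × -106 = 187.84 → 188
G = 97 + 0.36 × (224 − 97) = 97 + 0.36 × 127 = 142.72 → 143
B = 157 + 0.36 × (180 − 157) = 157 + 0.36 × 23 = 165.28 → 165

(188, 143, 165)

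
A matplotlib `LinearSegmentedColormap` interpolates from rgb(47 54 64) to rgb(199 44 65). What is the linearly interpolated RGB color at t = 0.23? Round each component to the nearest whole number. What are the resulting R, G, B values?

(82, 52, 64)

R = 47 + 0.23 × (199 − 47) = 47 + 0.23 × 152 = 81.96 → 82
G = 54 + 0.23 × (44 − 54) = 54 + 0.23 × -10 = 51.7 → 52
B = 64 + 0.23 × (65 − 64) = 64 + 0.23 × 1 = 64.23 → 64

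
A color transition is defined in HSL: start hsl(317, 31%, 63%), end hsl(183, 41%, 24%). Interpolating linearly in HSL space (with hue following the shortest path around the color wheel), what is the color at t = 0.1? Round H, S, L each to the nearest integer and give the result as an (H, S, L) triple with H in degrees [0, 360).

(304, 32, 59)

Hue arc: Δh = 183 − 317 = -134° (|Δh| ≤ 180, already the shorter path).
H = 317 + 0.1 × (-134) = 303.6 → 304°
S = 31 + 0.1 × (41 − 31) = 32 → 32%
L = 63 + 0.1 × (24 − 63) = 59.1 → 59%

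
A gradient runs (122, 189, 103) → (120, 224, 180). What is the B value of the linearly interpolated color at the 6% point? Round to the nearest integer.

108

B = 103 + 0.06 × (180 − 103) = 107.62 → 108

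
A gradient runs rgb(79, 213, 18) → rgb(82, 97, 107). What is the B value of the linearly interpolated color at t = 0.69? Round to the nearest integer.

B = 18 + 0.69 × (107 − 18) = 79.41 → 79

79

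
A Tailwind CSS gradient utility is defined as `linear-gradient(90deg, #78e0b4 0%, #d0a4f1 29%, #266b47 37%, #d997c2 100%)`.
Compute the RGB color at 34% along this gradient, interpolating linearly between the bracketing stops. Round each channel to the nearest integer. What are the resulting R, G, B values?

(102, 128, 135)

34% lies between the 29% and 37% stops, so the local fraction is t = (34 − 29)/(37 − 29) = 5/8 ≈ 0.625.
#d0a4f1 → (208, 164, 241); #266b47 → (38, 107, 71).
R = 208 + 0.625 × (38 − 208) = 101.75 → 102
G = 164 + 0.625 × (107 − 164) = 128.375 → 128
B = 241 + 0.625 × (71 − 241) = 134.75 → 135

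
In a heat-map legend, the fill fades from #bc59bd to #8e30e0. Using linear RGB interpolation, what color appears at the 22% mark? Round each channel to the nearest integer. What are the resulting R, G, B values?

#bc59bd → (188, 89, 189); #8e30e0 → (142, 48, 224).
22% corresponds to t = 0.22.
R = 188 + 0.22 × (142 − 188) = 188 + 0.22 × -46 = 177.88 → 178
G = 89 + 0.22 × (48 − 89) = 89 + 0.22 × -41 = 79.98 → 80
B = 189 + 0.22 × (224 − 189) = 189 + 0.22 × 35 = 196.7 → 197

(178, 80, 197)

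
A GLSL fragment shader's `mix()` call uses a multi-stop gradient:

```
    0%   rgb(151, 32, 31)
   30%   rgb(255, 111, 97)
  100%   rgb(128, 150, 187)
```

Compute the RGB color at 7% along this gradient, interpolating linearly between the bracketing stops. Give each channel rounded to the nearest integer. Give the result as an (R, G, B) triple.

7% lies between the 0% and 30% stops, so the local fraction is t = (7 − 0)/(30 − 0) = 7/30 ≈ 0.2333.
R = 151 + 0.2333 × (255 − 151) = 175.263 → 175
G = 32 + 0.2333 × (111 − 32) = 50.431 → 50
B = 31 + 0.2333 × (97 − 31) = 46.398 → 46

(175, 50, 46)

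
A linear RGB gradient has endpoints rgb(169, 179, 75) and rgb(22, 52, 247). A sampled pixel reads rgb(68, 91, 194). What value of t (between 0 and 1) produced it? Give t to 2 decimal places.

Invert the lerp on the B channel (largest span, 172): t = (194 − 75) / (247 − 75) = 119/172 = 0.69186.
Check on R: (68 − 169)/(22 − 169) = 0.6871 ✓

0.69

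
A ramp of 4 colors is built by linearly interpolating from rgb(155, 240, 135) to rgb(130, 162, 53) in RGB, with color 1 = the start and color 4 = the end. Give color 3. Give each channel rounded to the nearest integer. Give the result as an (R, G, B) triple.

With 4 swatches and endpoints inclusive, swatch 3 sits at t = (3 − 1)/(4 − 1) = 2/3 ≈ 0.6667.
R = 155 + 0.6667 × (130 − 155) = 138.333 → 138
G = 240 + 0.6667 × (162 − 240) = 187.997 → 188
B = 135 + 0.6667 × (53 − 135) = 80.331 → 80

(138, 188, 80)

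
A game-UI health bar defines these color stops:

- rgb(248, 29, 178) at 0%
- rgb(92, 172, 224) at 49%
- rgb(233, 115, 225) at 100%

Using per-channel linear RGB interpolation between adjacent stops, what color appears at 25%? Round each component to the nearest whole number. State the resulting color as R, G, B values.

(168, 102, 201)

25% lies between the 0% and 49% stops, so the local fraction is t = (25 − 0)/(49 − 0) = 25/49 ≈ 0.5102.
R = 248 + 0.5102 × (92 − 248) = 168.409 → 168
G = 29 + 0.5102 × (172 − 29) = 101.959 → 102
B = 178 + 0.5102 × (224 − 178) = 201.469 → 201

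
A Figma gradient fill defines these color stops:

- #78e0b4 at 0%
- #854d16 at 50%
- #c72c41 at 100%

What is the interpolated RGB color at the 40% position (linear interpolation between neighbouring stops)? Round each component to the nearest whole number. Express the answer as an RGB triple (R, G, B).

(130, 106, 54)

40% lies between the 0% and 50% stops, so the local fraction is t = (40 − 0)/(50 − 0) = 40/50 ≈ 0.8.
#78e0b4 → (120, 224, 180); #854d16 → (133, 77, 22).
R = 120 + 0.8 × (133 − 120) = 130.4 → 130
G = 224 + 0.8 × (77 − 224) = 106.4 → 106
B = 180 + 0.8 × (22 − 180) = 53.6 → 54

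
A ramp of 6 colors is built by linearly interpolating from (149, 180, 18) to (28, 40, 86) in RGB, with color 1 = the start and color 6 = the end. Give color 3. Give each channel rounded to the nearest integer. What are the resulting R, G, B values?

(101, 124, 45)

With 6 swatches and endpoints inclusive, swatch 3 sits at t = (3 − 1)/(6 − 1) = 2/5 ≈ 0.4.
R = 149 + 0.4 × (28 − 149) = 100.6 → 101
G = 180 + 0.4 × (40 − 180) = 124 → 124
B = 18 + 0.4 × (86 − 18) = 45.2 → 45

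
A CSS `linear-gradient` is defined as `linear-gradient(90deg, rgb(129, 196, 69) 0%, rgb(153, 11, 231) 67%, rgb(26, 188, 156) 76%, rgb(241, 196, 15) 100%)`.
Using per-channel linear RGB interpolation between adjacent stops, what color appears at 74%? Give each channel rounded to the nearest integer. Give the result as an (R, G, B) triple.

(54, 149, 173)

74% lies between the 67% and 76% stops, so the local fraction is t = (74 − 67)/(76 − 67) = 7/9 ≈ 0.7778.
R = 153 + 0.7778 × (26 − 153) = 54.219 → 54
G = 11 + 0.7778 × (188 − 11) = 148.671 → 149
B = 231 + 0.7778 × (156 − 231) = 172.665 → 173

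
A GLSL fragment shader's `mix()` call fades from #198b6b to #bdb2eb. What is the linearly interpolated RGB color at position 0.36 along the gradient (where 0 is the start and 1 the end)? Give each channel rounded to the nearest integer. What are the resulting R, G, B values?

#198b6b → (25, 139, 107); #bdb2eb → (189, 178, 235).
R = 25 + 0.36 × (189 − 25) = 25 + 0.36 × 164 = 84.04 → 84
G = 139 + 0.36 × (178 − 139) = 139 + 0.36 × 39 = 153.04 → 153
B = 107 + 0.36 × (235 − 107) = 107 + 0.36 × 128 = 153.08 → 153

(84, 153, 153)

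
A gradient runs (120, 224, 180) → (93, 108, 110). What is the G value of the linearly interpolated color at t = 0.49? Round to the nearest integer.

167

G = 224 + 0.49 × (108 − 224) = 167.16 → 167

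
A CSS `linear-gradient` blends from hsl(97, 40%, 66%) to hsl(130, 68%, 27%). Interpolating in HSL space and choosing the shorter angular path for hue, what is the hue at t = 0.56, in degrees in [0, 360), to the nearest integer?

Hue arc: Δh = 130 − 97 = 33° (|Δh| ≤ 180, already the shorter path).
H = 97 + 0.56 × (33) = 115.48 → 115°

115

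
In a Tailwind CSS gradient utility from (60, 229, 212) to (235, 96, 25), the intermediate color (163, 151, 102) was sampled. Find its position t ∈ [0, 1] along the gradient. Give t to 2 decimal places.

0.59

Invert the lerp on the B channel (largest span, 187): t = (102 − 212) / (25 − 212) = -110/-187 = 0.58824.
Check on R: (163 − 60)/(235 − 60) = 0.5886 ✓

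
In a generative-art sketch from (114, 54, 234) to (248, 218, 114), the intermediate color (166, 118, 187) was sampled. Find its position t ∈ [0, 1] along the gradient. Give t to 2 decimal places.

0.39

Invert the lerp on the G channel (largest span, 164): t = (118 − 54) / (218 − 54) = 64/164 = 0.39024.
Check on R: (166 − 114)/(248 − 114) = 0.3881 ✓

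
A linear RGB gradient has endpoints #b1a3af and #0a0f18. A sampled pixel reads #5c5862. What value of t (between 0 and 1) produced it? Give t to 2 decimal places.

Invert the lerp on the R channel (largest span, 167): t = (92 − 177) / (10 − 177) = -85/-167 = 0.50898.
Check on G: (88 − 163)/(15 − 163) = 0.5068 ✓

0.51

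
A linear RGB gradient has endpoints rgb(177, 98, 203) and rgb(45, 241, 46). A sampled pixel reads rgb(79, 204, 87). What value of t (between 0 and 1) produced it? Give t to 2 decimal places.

0.74

Invert the lerp on the B channel (largest span, 157): t = (87 − 203) / (46 − 203) = -116/-157 = 0.73885.
Check on R: (79 − 177)/(45 − 177) = 0.7424 ✓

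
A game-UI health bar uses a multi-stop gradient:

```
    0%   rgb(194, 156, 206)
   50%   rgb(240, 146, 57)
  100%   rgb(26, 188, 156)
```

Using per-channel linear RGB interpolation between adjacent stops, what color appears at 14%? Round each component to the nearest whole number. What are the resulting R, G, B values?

14% lies between the 0% and 50% stops, so the local fraction is t = (14 − 0)/(50 − 0) = 14/50 ≈ 0.28.
R = 194 + 0.28 × (240 − 194) = 206.88 → 207
G = 156 + 0.28 × (146 − 156) = 153.2 → 153
B = 206 + 0.28 × (57 − 206) = 164.28 → 164

(207, 153, 164)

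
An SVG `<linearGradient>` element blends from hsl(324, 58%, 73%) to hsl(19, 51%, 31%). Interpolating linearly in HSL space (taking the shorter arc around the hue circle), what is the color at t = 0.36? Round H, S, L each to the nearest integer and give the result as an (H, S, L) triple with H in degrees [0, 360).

Hue: 19 − 324 = -305°, but |-305| > 180 so the shorter arc goes the other way: Δh = -305 + 360 = 55°.
H = 324 + 0.36 × (55) = 343.8 → 344°
S = 58 + 0.36 × (51 − 58) = 55.48 → 55%
L = 73 + 0.36 × (31 − 73) = 57.88 → 58%

(344, 55, 58)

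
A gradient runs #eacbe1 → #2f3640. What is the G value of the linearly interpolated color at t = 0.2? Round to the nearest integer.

G₁ = 203 (from #eacbe1), G₂ = 54 (from #2f3640).
G = 203 + 0.2 × (54 − 203) = 173.2 → 173

173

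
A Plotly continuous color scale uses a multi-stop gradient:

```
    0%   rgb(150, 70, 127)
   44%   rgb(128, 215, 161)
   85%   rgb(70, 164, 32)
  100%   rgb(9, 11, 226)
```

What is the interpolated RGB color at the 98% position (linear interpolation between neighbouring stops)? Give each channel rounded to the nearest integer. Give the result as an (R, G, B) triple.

98% lies between the 85% and 100% stops, so the local fraction is t = (98 − 85)/(100 − 85) = 13/15 ≈ 0.8667.
R = 70 + 0.8667 × (9 − 70) = 17.131 → 17
G = 164 + 0.8667 × (11 − 164) = 31.395 → 31
B = 32 + 0.8667 × (226 − 32) = 200.14 → 200

(17, 31, 200)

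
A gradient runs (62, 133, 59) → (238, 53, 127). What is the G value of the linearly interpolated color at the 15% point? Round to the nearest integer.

121

G = 133 + 0.15 × (53 − 133) = 121 → 121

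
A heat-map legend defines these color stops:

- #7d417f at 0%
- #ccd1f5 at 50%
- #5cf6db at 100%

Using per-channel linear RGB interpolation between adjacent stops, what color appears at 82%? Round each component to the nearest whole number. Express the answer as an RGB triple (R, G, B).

(132, 233, 228)

82% lies between the 50% and 100% stops, so the local fraction is t = (82 − 50)/(100 − 50) = 32/50 ≈ 0.64.
#ccd1f5 → (204, 209, 245); #5cf6db → (92, 246, 219).
R = 204 + 0.64 × (92 − 204) = 132.32 → 132
G = 209 + 0.64 × (246 − 209) = 232.68 → 233
B = 245 + 0.64 × (219 − 245) = 228.36 → 228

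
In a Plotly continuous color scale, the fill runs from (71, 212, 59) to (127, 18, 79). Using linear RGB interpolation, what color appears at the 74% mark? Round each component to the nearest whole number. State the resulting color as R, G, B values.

(112, 68, 74)

74% corresponds to t = 0.74.
R = 71 + 0.74 × (127 − 71) = 71 + 0.74 × 56 = 112.44 → 112
G = 212 + 0.74 × (18 − 212) = 212 + 0.74 × -194 = 68.44 → 68
B = 59 + 0.74 × (79 − 59) = 59 + 0.74 × 20 = 73.8 → 74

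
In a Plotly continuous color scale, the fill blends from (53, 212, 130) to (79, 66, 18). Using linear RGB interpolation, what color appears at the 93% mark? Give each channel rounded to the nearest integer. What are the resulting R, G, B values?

93% corresponds to t = 0.93.
R = 53 + 0.93 × (79 − 53) = 53 + 0.93 × 26 = 77.18 → 77
G = 212 + 0.93 × (66 − 212) = 212 + 0.93 × -146 = 76.22 → 76
B = 130 + 0.93 × (18 − 130) = 130 + 0.93 × -112 = 25.84 → 26
So the blended color is (77, 76, 26), about #4d4c1a.

(77, 76, 26)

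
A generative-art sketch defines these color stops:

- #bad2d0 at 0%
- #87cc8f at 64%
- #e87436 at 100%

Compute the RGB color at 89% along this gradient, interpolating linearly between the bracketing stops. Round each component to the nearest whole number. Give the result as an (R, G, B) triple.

(202, 143, 81)

89% lies between the 64% and 100% stops, so the local fraction is t = (89 − 64)/(100 − 64) = 25/36 ≈ 0.6944.
#87cc8f → (135, 204, 143); #e87436 → (232, 116, 54).
R = 135 + 0.6944 × (232 − 135) = 202.357 → 202
G = 204 + 0.6944 × (116 − 204) = 142.893 → 143
B = 143 + 0.6944 × (54 − 143) = 81.198 → 81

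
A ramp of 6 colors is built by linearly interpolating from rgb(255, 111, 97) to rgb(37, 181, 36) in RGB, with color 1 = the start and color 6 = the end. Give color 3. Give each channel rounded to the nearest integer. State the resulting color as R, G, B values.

(168, 139, 73)

With 6 swatches and endpoints inclusive, swatch 3 sits at t = (3 − 1)/(6 − 1) = 2/5 ≈ 0.4.
R = 255 + 0.4 × (37 − 255) = 167.8 → 168
G = 111 + 0.4 × (181 − 111) = 139 → 139
B = 97 + 0.4 × (36 − 97) = 72.6 → 73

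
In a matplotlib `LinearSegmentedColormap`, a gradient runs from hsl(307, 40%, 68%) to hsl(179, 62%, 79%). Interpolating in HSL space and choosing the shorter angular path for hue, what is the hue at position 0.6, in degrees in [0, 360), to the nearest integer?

230

Hue arc: Δh = 179 − 307 = -128° (|Δh| ≤ 180, already the shorter path).
H = 307 + 0.6 × (-128) = 230.2 → 230°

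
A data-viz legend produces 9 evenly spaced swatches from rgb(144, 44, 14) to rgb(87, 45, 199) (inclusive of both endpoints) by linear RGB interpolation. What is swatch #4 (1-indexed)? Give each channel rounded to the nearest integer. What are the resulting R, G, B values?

(123, 44, 83)

With 9 swatches and endpoints inclusive, swatch 4 sits at t = (4 − 1)/(9 − 1) = 3/8 ≈ 0.375.
R = 144 + 0.375 × (87 − 144) = 122.625 → 123
G = 44 + 0.375 × (45 − 44) = 44.375 → 44
B = 14 + 0.375 × (199 − 14) = 83.375 → 83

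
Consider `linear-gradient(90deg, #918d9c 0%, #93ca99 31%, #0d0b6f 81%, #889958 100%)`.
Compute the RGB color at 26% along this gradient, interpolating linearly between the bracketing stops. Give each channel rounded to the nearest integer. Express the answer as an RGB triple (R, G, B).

26% lies between the 0% and 31% stops, so the local fraction is t = (26 − 0)/(31 − 0) = 26/31 ≈ 0.8387.
#918d9c → (145, 141, 156); #93ca99 → (147, 202, 153).
R = 145 + 0.8387 × (147 − 145) = 146.677 → 147
G = 141 + 0.8387 × (202 − 141) = 192.161 → 192
B = 156 + 0.8387 × (153 − 156) = 153.484 → 153

(147, 192, 153)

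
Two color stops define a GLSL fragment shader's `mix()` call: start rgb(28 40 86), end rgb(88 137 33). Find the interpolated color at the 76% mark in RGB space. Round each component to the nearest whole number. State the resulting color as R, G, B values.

(74, 114, 46)

76% corresponds to t = 0.76.
R = 28 + 0.76 × (88 − 28) = 28 + 0.76 × 60 = 73.6 → 74
G = 40 + 0.76 × (137 − 40) = 40 + 0.76 × 97 = 113.72 → 114
B = 86 + 0.76 × (33 − 86) = 86 + 0.76 × -53 = 45.72 → 46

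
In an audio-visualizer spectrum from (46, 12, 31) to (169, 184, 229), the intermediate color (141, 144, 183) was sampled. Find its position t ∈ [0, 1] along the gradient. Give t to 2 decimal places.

Invert the lerp on the B channel (largest span, 198): t = (183 − 31) / (229 − 31) = 152/198 = 0.76768.
Check on R: (141 − 46)/(169 − 46) = 0.7724 ✓

0.77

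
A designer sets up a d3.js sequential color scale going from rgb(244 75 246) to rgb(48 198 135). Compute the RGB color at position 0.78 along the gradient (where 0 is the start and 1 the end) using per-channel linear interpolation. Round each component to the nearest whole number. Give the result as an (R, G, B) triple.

(91, 171, 159)

R = 244 + 0.78 × (48 − 244) = 244 + 0.78 × -196 = 91.12 → 91
G = 75 + 0.78 × (198 − 75) = 75 + 0.78 × 123 = 170.94 → 171
B = 246 + 0.78 × (135 − 246) = 246 + 0.78 × -111 = 159.42 → 159
So the blended color is (91, 171, 159), about #5bab9f.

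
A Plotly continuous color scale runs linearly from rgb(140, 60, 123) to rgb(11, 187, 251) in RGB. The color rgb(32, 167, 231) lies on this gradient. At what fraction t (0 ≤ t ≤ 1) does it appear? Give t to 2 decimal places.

Invert the lerp on the R channel (largest span, 129): t = (32 − 140) / (11 − 140) = -108/-129 = 0.83721.
Check on G: (167 − 60)/(187 − 60) = 0.8425 ✓

0.84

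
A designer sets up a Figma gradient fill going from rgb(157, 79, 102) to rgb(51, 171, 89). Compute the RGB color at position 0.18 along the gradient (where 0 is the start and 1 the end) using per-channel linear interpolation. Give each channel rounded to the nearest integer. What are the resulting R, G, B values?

R = 157 + 0.18 × (51 − 157) = 157 + 0.18 × -106 = 137.92 → 138
G = 79 + 0.18 × (171 − 79) = 79 + 0.18 × 92 = 95.56 → 96
B = 102 + 0.18 × (89 − 102) = 102 + 0.18 × -13 = 99.66 → 100
So the blended color is (138, 96, 100), about #8a6064.

(138, 96, 100)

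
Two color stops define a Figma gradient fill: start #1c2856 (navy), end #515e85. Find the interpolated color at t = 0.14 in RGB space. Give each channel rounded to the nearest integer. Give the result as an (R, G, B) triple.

#1c2856 → (28, 40, 86); #515e85 → (81, 94, 133).
R = 28 + 0.14 × (81 − 28) = 28 + 0.14 × 53 = 35.42 → 35
G = 40 + 0.14 × (94 − 40) = 40 + 0.14 × 54 = 47.56 → 48
B = 86 + 0.14 × (133 − 86) = 86 + 0.14 × 47 = 92.58 → 93
So the blended color is (35, 48, 93), about #23305d.

(35, 48, 93)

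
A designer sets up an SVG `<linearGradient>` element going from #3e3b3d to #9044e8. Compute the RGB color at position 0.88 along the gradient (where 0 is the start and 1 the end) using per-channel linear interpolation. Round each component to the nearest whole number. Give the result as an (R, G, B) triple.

#3e3b3d → (62, 59, 61); #9044e8 → (144, 68, 232).
R = 62 + 0.88 × (144 − 62) = 62 + 0.88 × 82 = 134.16 → 134
G = 59 + 0.88 × (68 − 59) = 59 + 0.88 × 9 = 66.92 → 67
B = 61 + 0.88 × (232 − 61) = 61 + 0.88 × 171 = 211.48 → 211

(134, 67, 211)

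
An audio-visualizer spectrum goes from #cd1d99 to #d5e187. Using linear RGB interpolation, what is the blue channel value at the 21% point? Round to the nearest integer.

B₁ = 153 (from #cd1d99), B₂ = 135 (from #d5e187).
B = 153 + 0.21 × (135 − 153) = 149.22 → 149

149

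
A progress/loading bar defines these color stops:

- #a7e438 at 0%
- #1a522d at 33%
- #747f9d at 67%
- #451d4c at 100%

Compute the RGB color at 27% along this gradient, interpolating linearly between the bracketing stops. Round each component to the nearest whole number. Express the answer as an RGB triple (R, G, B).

(52, 109, 47)

27% lies between the 0% and 33% stops, so the local fraction is t = (27 − 0)/(33 − 0) = 27/33 ≈ 0.8182.
#a7e438 → (167, 228, 56); #1a522d → (26, 82, 45).
R = 167 + 0.8182 × (26 − 167) = 51.634 → 52
G = 228 + 0.8182 × (82 − 228) = 108.543 → 109
B = 56 + 0.8182 × (45 − 56) = 47 → 47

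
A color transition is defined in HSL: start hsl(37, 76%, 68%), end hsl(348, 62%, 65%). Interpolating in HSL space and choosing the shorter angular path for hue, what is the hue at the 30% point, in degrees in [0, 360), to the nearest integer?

Hue: 348 − 37 = 311°, but |311| > 180 so the shorter arc goes the other way: Δh = 311 − 360 = -49°.
H = 37 + 0.3 × (-49) = 22.3 → 22°

22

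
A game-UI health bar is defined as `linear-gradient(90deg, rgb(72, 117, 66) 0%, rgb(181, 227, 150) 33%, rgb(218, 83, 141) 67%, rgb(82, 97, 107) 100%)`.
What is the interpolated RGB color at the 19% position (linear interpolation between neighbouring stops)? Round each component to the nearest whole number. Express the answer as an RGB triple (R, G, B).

(135, 180, 114)

19% lies between the 0% and 33% stops, so the local fraction is t = (19 − 0)/(33 − 0) = 19/33 ≈ 0.5758.
R = 72 + 0.5758 × (181 − 72) = 134.762 → 135
G = 117 + 0.5758 × (227 − 117) = 180.338 → 180
B = 66 + 0.5758 × (150 − 66) = 114.367 → 114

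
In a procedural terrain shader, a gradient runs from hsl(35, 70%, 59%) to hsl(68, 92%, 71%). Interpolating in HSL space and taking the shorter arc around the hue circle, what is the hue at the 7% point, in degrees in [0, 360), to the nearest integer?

37

Hue arc: Δh = 68 − 35 = 33° (|Δh| ≤ 180, already the shorter path).
H = 35 + 0.07 × (33) = 37.31 → 37°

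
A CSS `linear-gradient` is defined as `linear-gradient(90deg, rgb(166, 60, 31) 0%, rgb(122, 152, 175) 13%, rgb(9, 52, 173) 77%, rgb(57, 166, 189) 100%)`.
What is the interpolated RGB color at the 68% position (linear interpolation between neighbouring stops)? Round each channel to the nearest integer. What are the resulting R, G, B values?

68% lies between the 13% and 77% stops, so the local fraction is t = (68 − 13)/(77 − 13) = 55/64 ≈ 0.8594.
R = 122 + 0.8594 × (9 − 122) = 24.888 → 25
G = 152 + 0.8594 × (52 − 152) = 66.06 → 66
B = 175 + 0.8594 × (173 − 175) = 173.281 → 173

(25, 66, 173)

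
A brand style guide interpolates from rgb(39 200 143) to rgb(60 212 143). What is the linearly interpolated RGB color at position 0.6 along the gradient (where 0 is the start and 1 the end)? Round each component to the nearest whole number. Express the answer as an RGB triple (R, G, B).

(52, 207, 143)

R = 39 + 0.6 × (60 − 39) = 39 + 0.6 × 21 = 51.6 → 52
G = 200 + 0.6 × (212 − 200) = 200 + 0.6 × 12 = 207.2 → 207
B = 143 + 0.6 × (143 − 143) = 143 + 0.6 × 0 = 143 → 143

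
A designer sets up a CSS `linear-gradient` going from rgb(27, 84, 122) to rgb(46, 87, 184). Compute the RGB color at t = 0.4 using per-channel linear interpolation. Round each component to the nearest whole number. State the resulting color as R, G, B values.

R = 27 + 0.4 × (46 − 27) = 27 + 0.4 × 19 = 34.6 → 35
G = 84 + 0.4 × (87 − 84) = 84 + 0.4 × 3 = 85.2 → 85
B = 122 + 0.4 × (184 − 122) = 122 + 0.4 × 62 = 146.8 → 147
So the blended color is (35, 85, 147), about #235593.

(35, 85, 147)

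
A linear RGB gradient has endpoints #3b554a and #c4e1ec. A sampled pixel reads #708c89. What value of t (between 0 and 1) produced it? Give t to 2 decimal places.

0.39

Invert the lerp on the B channel (largest span, 162): t = (137 − 74) / (236 − 74) = 63/162 = 0.38889.
Check on R: (112 − 59)/(196 − 59) = 0.3869 ✓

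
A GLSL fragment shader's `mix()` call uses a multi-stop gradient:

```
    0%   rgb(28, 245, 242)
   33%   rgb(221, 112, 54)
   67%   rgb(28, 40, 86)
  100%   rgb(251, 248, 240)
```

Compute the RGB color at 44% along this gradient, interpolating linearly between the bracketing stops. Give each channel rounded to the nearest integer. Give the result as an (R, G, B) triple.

44% lies between the 33% and 67% stops, so the local fraction is t = (44 − 33)/(67 − 33) = 11/34 ≈ 0.3235.
R = 221 + 0.3235 × (28 − 221) = 158.565 → 159
G = 112 + 0.3235 × (40 − 112) = 88.708 → 89
B = 54 + 0.3235 × (86 − 54) = 64.352 → 64

(159, 89, 64)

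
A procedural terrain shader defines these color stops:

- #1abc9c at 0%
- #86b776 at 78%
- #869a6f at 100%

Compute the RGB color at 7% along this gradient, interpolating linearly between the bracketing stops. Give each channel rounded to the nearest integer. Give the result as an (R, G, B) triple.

(36, 188, 153)

7% lies between the 0% and 78% stops, so the local fraction is t = (7 − 0)/(78 − 0) = 7/78 ≈ 0.0897.
#1abc9c → (26, 188, 156); #86b776 → (134, 183, 118).
R = 26 + 0.0897 × (134 − 26) = 35.688 → 36
G = 188 + 0.0897 × (183 − 188) = 187.552 → 188
B = 156 + 0.0897 × (118 − 156) = 152.591 → 153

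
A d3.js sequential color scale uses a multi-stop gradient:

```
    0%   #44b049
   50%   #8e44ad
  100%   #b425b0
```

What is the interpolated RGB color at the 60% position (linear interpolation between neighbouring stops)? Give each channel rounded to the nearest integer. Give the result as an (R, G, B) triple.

60% lies between the 50% and 100% stops, so the local fraction is t = (60 − 50)/(100 − 50) = 10/50 ≈ 0.2.
#8e44ad → (142, 68, 173); #b425b0 → (180, 37, 176).
R = 142 + 0.2 × (180 − 142) = 149.6 → 150
G = 68 + 0.2 × (37 − 68) = 61.8 → 62
B = 173 + 0.2 × (176 − 173) = 173.6 → 174

(150, 62, 174)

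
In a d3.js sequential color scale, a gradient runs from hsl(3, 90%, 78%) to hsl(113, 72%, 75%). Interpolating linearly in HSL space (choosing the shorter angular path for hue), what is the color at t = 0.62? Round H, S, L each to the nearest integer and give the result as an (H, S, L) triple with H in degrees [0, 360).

(71, 79, 76)

Hue arc: Δh = 113 − 3 = 110° (|Δh| ≤ 180, already the shorter path).
H = 3 + 0.62 × (110) = 71.2 → 71°
S = 90 + 0.62 × (72 − 90) = 78.84 → 79%
L = 78 + 0.62 × (75 − 78) = 76.14 → 76%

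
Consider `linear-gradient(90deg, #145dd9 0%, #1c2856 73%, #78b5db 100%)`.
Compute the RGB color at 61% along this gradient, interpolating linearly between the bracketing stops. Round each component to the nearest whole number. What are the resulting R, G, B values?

61% lies between the 0% and 73% stops, so the local fraction is t = (61 − 0)/(73 − 0) = 61/73 ≈ 0.8356.
#145dd9 → (20, 93, 217); #1c2856 → (28, 40, 86).
R = 20 + 0.8356 × (28 − 20) = 26.685 → 27
G = 93 + 0.8356 × (40 − 93) = 48.713 → 49
B = 217 + 0.8356 × (86 − 217) = 107.536 → 108

(27, 49, 108)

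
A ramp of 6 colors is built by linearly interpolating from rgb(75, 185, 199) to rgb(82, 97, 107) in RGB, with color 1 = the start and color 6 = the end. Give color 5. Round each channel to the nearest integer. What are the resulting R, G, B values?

With 6 swatches and endpoints inclusive, swatch 5 sits at t = (5 − 1)/(6 − 1) = 4/5 ≈ 0.8.
R = 75 + 0.8 × (82 − 75) = 80.6 → 81
G = 185 + 0.8 × (97 − 185) = 114.6 → 115
B = 199 + 0.8 × (107 − 199) = 125.4 → 125

(81, 115, 125)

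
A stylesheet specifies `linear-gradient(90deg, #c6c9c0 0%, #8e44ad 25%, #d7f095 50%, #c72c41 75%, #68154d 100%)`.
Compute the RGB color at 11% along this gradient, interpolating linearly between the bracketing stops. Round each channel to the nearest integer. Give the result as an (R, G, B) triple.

11% lies between the 0% and 25% stops, so the local fraction is t = (11 − 0)/(25 − 0) = 11/25 ≈ 0.44.
#c6c9c0 → (198, 201, 192); #8e44ad → (142, 68, 173).
R = 198 + 0.44 × (142 − 198) = 173.36 → 173
G = 201 + 0.44 × (68 − 201) = 142.48 → 142
B = 192 + 0.44 × (173 − 192) = 183.64 → 184

(173, 142, 184)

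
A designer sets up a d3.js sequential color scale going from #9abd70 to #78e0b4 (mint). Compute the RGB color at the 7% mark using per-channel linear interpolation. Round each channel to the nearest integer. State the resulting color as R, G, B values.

#9abd70 → (154, 189, 112); #78e0b4 → (120, 224, 180).
7% corresponds to t = 0.07.
R = 154 + 0.07 × (120 − 154) = 154 + 0.07 × -34 = 151.62 → 152
G = 189 + 0.07 × (224 − 189) = 189 + 0.07 × 35 = 191.45 → 191
B = 112 + 0.07 × (180 − 112) = 112 + 0.07 × 68 = 116.76 → 117
So the blended color is (152, 191, 117), about #98bf75.

(152, 191, 117)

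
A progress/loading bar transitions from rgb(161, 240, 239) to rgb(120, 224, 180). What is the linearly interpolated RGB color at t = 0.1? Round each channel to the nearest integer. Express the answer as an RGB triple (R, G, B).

R = 161 + 0.1 × (120 − 161) = 161 + 0.1 × -41 = 156.9 → 157
G = 240 + 0.1 × (224 − 240) = 240 + 0.1 × -16 = 238.4 → 238
B = 239 + 0.1 × (180 − 239) = 239 + 0.1 × -59 = 233.1 → 233
So the blended color is (157, 238, 233), about #9deee9.

(157, 238, 233)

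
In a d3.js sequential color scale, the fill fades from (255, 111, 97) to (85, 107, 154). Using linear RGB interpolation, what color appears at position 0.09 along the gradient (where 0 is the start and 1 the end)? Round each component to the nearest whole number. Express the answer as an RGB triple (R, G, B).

R = 255 + 0.09 × (85 − 255) = 255 + 0.09 × -170 = 239.7 → 240
G = 111 + 0.09 × (107 − 111) = 111 + 0.09 × -4 = 110.64 → 111
B = 97 + 0.09 × (154 − 97) = 97 + 0.09 × 57 = 102.13 → 102

(240, 111, 102)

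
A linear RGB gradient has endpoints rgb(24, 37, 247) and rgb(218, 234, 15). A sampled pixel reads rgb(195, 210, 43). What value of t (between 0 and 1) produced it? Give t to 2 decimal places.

Invert the lerp on the B channel (largest span, 232): t = (43 − 247) / (15 − 247) = -204/-232 = 0.87931.
Check on R: (195 − 24)/(218 − 24) = 0.8814 ✓

0.88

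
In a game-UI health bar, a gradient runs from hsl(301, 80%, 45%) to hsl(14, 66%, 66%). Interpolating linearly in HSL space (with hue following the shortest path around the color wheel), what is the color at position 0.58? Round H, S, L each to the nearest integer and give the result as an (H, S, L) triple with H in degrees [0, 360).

(343, 72, 57)

Hue: 14 − 301 = -287°, but |-287| > 180 so the shorter arc goes the other way: Δh = -287 + 360 = 73°.
H = 301 + 0.58 × (73) = 343.34 → 343°
S = 80 + 0.58 × (66 − 80) = 71.88 → 72%
L = 45 + 0.58 × (66 − 45) = 57.18 → 57%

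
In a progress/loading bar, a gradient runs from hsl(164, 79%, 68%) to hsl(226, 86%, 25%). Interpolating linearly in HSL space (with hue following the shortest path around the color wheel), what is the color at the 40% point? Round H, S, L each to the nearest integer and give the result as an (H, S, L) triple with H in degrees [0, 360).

Hue arc: Δh = 226 − 164 = 62° (|Δh| ≤ 180, already the shorter path).
H = 164 + 0.4 × (62) = 188.8 → 189°
S = 79 + 0.4 × (86 − 79) = 81.8 → 82%
L = 68 + 0.4 × (25 − 68) = 50.8 → 51%

(189, 82, 51)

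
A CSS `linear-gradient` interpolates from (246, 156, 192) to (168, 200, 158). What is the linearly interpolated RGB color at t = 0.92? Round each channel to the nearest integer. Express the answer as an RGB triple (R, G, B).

(174, 196, 161)

R = 246 + 0.92 × (168 − 246) = 246 + 0.92 × -78 = 174.24 → 174
G = 156 + 0.92 × (200 − 156) = 156 + 0.92 × 44 = 196.48 → 196
B = 192 + 0.92 × (158 − 192) = 192 + 0.92 × -34 = 160.72 → 161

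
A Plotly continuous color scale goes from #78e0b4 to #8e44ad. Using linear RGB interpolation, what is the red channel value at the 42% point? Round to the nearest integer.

R₁ = 120 (from #78e0b4), R₂ = 142 (from #8e44ad).
R = 120 + 0.42 × (142 − 120) = 129.24 → 129

129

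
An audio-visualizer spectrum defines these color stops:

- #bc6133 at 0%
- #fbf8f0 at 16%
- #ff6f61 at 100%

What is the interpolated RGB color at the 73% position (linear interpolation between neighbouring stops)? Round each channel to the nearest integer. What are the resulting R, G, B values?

73% lies between the 16% and 100% stops, so the local fraction is t = (73 − 16)/(100 − 16) = 57/84 ≈ 0.6786.
#fbf8f0 → (251, 248, 240); #ff6f61 → (255, 111, 97).
R = 251 + 0.6786 × (255 − 251) = 253.714 → 254
G = 248 + 0.6786 × (111 − 248) = 155.032 → 155
B = 240 + 0.6786 × (97 − 240) = 142.96 → 143

(254, 155, 143)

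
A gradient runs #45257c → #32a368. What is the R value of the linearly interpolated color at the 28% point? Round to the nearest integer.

64

R₁ = 69 (from #45257c), R₂ = 50 (from #32a368).
R = 69 + 0.28 × (50 − 69) = 63.68 → 64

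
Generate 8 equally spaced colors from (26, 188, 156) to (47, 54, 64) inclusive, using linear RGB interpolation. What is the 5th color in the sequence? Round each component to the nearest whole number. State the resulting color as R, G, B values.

(38, 111, 103)

With 8 swatches and endpoints inclusive, swatch 5 sits at t = (5 − 1)/(8 − 1) = 4/7 ≈ 0.5714.
R = 26 + 0.5714 × (47 − 26) = 37.999 → 38
G = 188 + 0.5714 × (54 − 188) = 111.432 → 111
B = 156 + 0.5714 × (64 − 156) = 103.431 → 103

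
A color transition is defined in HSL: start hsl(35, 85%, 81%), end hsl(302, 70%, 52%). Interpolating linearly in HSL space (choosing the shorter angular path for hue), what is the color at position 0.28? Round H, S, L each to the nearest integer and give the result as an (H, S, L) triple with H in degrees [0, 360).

(9, 81, 73)

Hue: 302 − 35 = 267°, but |267| > 180 so the shorter arc goes the other way: Δh = 267 − 360 = -93°.
H = 35 + 0.28 × (-93) = 8.96 → 9°
S = 85 + 0.28 × (70 − 85) = 80.8 → 81%
L = 81 + 0.28 × (52 − 81) = 72.88 → 73%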